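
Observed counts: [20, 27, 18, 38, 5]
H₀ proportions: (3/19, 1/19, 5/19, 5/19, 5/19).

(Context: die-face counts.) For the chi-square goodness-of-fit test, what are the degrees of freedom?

degrees of freedom = 4

df = k − 1 = 5 − 1 = 4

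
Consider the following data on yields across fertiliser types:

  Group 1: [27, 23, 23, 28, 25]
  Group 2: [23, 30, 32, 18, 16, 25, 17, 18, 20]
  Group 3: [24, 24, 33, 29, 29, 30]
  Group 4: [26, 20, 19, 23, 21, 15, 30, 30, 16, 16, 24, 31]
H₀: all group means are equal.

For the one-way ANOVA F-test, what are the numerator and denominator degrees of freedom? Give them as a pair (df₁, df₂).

degrees of freedom = [3, 28]

k = 4 groups, N = 32 total
df = (k−1, N−k) = (4−1, 32−4) = (3, 28)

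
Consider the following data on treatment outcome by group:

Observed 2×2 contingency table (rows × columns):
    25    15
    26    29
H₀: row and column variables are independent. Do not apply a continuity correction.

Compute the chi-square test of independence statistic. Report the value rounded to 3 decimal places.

Row totals [40, 55], col totals [51, 44], n=95
χ² = (25−21.47)²/21.47 + (15−18.53)²/18.53 + (26−29.53)²/29.53 + (29−25.47)²/25.47 = 2.1596
df = 1

test statistic = 2.160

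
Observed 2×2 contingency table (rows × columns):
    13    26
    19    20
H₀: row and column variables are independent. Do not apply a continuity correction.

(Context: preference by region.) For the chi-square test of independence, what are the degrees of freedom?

df = (r−1)(c−1) = (2−1)·(2−1) = 1

degrees of freedom = 1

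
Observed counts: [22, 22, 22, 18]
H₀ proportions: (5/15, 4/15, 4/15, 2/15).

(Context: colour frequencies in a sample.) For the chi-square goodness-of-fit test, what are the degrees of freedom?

degrees of freedom = 3

df = k − 1 = 4 − 1 = 3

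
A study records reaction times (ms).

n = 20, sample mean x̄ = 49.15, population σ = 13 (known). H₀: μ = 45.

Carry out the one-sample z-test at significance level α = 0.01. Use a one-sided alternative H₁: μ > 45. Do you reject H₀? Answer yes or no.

SE = σ/√n = 13/√20 = 2.9069
z = (x̄−μ₀)/SE = (49.15−45)/2.9069 = 1.4276
p-value (one-sided, H₁ greater) = 0.07670
At α=0.01: p ≥ α → fail to reject H₀

reject H₀: no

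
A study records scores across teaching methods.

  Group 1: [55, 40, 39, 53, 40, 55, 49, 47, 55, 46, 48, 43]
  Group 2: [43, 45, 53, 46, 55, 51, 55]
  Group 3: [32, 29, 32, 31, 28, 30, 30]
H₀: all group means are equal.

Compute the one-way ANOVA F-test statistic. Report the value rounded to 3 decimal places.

test statistic = 33.877

Group means [47.50, 49.71, 30.29], grand mean 43.462
SSB = Σnᵢ(x̄ᵢ−x̄)² = 1684.604; SSW = ΣΣ(x−x̄ᵢ)² = 571.857
MSB = 1684.604/2 = 842.3022; MSW = 571.857/23 = 24.8634
F = MSB/MSW = 33.8773
df = (2, 23)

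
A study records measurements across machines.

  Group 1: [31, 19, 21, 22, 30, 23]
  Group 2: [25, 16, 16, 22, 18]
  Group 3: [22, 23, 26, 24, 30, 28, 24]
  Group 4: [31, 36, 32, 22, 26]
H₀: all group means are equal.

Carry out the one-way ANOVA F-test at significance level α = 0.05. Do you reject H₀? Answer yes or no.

Group means [24.33, 19.40, 25.29, 29.40], grand mean 24.652
SSB = Σnᵢ(x̄ᵢ−x̄)² = 254.055; SSW = ΣΣ(x−x̄ᵢ)² = 355.162
MSB = 254.055/3 = 84.6852; MSW = 355.162/19 = 18.6927
F = MSB/MSW = 4.5304
df = (3, 19)
p-value (upper-tail) = 0.01473
At α=0.05: p < α → reject H₀

reject H₀: yes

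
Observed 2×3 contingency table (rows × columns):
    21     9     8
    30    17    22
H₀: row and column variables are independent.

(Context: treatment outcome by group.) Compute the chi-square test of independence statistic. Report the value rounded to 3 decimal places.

Row totals [38, 69], col totals [51, 26, 30], n=107
χ² = (21−18.11)²/18.11 + (9−9.23)²/9.23 + (8−10.65)²/10.65 + (30−32.89)²/32.89 + (17−16.77)²/16.77 + (22−19.35)²/19.35 = 1.7486
df = 2

test statistic = 1.749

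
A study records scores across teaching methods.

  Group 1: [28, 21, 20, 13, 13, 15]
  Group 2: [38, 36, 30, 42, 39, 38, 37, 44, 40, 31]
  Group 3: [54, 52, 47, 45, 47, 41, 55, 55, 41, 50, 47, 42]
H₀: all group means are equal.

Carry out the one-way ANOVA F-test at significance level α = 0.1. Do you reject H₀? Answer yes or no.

reject H₀: yes

Group means [18.33, 37.50, 48.00], grand mean 37.893
SSB = Σnᵢ(x̄ᵢ−x̄)² = 3522.845; SSW = ΣΣ(x−x̄ᵢ)² = 643.833
MSB = 3522.845/2 = 1761.4226; MSW = 643.833/25 = 25.7533
F = MSB/MSW = 68.3959
df = (2, 25)
p-value (upper-tail) = 0.00000
At α=0.1: p < α → reject H₀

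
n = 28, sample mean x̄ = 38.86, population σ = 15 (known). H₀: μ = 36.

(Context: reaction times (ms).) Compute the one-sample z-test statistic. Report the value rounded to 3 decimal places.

test statistic = 1.009

SE = σ/√n = 15/√28 = 2.8347
z = (x̄−μ₀)/SE = (38.86−36)/2.8347 = 1.0089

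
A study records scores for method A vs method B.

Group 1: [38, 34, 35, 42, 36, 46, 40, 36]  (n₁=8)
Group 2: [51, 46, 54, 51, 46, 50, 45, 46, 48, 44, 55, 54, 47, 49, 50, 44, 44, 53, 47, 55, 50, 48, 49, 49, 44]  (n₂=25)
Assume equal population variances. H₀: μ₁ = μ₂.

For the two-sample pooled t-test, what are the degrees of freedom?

df = n₁ + n₂ − 2 = 8 + 25 − 2 = 31

degrees of freedom = 31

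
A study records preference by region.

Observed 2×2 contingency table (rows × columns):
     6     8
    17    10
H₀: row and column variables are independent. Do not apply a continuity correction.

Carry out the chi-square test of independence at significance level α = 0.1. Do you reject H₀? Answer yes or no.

Row totals [14, 27], col totals [23, 18], n=41
χ² = (6−7.85)²/7.85 + (8−6.15)²/6.15 + (17−15.15)²/15.15 + (10−11.85)²/11.85 = 1.5133
df = 1
p-value (upper-tail) = 0.21864
At α=0.1: p ≥ α → fail to reject H₀

reject H₀: no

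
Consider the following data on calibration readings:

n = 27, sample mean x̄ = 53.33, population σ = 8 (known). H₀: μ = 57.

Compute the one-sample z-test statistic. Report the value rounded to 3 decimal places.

test statistic = -2.384

SE = σ/√n = 8/√27 = 1.5396
z = (x̄−μ₀)/SE = (53.33−57)/1.5396 = -2.3837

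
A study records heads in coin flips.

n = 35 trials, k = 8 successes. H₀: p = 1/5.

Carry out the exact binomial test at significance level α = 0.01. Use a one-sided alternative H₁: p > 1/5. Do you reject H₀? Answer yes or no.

Exact binomial: n=35, k=8, p₀=1/5=0.2000
P(X≥8) from Σ C(n,i)·p₀^i·(1−p₀)^(n−i)
p-value (one-sided, H₁ greater) = 0.40067
At α=0.01: p ≥ α → fail to reject H₀

reject H₀: no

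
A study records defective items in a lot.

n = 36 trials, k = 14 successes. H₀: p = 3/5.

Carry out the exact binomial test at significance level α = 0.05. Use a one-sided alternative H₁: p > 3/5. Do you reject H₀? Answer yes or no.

Exact binomial: n=36, k=14, p₀=3/5=0.6000
P(X≥14) from Σ C(n,i)·p₀^i·(1−p₀)^(n−i)
p-value (one-sided, H₁ greater) = 0.99677
At α=0.05: p ≥ α → fail to reject H₀

reject H₀: no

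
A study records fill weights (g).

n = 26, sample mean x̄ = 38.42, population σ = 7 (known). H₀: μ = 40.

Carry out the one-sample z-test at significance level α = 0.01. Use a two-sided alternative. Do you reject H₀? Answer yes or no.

SE = σ/√n = 7/√26 = 1.3728
z = (x̄−μ₀)/SE = (38.42−40)/1.3728 = -1.1509
p-value (two-sided) = 0.24976
At α=0.01: p ≥ α → fail to reject H₀

reject H₀: no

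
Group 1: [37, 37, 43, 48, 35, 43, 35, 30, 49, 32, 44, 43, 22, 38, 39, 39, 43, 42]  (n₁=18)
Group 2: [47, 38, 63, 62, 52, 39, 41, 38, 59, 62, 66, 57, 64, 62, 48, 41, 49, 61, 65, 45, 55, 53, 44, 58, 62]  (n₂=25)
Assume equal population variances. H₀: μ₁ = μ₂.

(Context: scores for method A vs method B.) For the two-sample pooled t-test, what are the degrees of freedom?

degrees of freedom = 41

df = n₁ + n₂ − 2 = 18 + 25 − 2 = 41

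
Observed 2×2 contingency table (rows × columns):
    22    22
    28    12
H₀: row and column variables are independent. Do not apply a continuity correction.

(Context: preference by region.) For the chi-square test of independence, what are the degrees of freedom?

df = (r−1)(c−1) = (2−1)·(2−1) = 1

degrees of freedom = 1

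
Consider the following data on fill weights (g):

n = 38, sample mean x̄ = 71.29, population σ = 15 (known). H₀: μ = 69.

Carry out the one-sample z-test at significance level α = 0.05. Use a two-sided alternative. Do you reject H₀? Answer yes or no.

reject H₀: no

SE = σ/√n = 15/√38 = 2.4333
z = (x̄−μ₀)/SE = (71.29−69)/2.4333 = 0.9411
p-value (two-sided) = 0.34665
At α=0.05: p ≥ α → fail to reject H₀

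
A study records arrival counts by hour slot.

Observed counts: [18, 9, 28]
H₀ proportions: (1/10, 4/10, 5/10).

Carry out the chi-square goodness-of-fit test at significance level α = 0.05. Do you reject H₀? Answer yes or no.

reject H₀: yes

n = 55; E_i = n·p_i = [5.50, 22.00, 27.50]
χ² = (18−5.50)²/5.50 + (9−22.00)²/22.00 + (28−27.50)²/27.50 = 36.1000
df = 2
p-value (upper-tail) = 0.00000
At α=0.05: p < α → reject H₀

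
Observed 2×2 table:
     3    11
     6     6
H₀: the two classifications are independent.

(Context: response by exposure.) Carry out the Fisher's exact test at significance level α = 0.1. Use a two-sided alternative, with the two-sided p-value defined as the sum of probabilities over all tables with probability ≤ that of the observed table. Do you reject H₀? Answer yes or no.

reject H₀: no

Margins: r₁=14, r₂=12, c₁=9, c₂=17, n=26
p_obs = C(14,3)·C(12,6)/C(26,9); sum pmf over tables with pmf ≤ p_obs
p-value (two-sided) = 0.21767
At α=0.1: p ≥ α → fail to reject H₀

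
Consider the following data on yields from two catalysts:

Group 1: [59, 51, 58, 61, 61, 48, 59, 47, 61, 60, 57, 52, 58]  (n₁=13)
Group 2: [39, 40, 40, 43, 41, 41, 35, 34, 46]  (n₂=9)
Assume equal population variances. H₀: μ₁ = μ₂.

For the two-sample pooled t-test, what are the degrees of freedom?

df = n₁ + n₂ − 2 = 13 + 9 − 2 = 20

degrees of freedom = 20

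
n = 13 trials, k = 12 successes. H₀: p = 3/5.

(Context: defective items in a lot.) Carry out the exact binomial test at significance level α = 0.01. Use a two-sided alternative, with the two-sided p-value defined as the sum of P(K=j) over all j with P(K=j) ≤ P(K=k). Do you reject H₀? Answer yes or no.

reject H₀: no

Exact binomial: n=13, k=12, p₀=3/5=0.6000
P(X=j) = C(n,j)·p₀^j·(1−p₀)^(n−j); p = Σ P(X=j) over j with P(X=j) ≤ P(X=12)
p-value (two-sided) = 0.02042
At α=0.01: p ≥ α → fail to reject H₀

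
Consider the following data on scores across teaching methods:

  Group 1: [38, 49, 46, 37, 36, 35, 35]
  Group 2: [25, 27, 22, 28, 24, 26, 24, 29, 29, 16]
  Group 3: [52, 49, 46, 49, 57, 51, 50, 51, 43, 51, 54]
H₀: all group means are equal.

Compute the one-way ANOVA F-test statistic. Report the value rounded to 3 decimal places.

test statistic = 89.197

Group means [39.43, 25.00, 50.27], grand mean 38.536
SSB = Σnᵢ(x̄ᵢ−x̄)² = 3353.068; SSW = ΣΣ(x−x̄ᵢ)² = 469.896
MSB = 3353.068/2 = 1676.5341; MSW = 469.896/25 = 18.7958
F = MSB/MSW = 89.1971
df = (2, 25)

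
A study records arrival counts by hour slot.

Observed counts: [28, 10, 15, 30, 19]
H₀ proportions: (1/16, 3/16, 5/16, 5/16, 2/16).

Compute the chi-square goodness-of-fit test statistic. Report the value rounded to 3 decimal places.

test statistic = 89.817

n = 102; E_i = n·p_i = [6.38, 19.12, 31.88, 31.88, 12.75]
χ² = (28−6.38)²/6.38 + (10−19.12)²/19.12 + (15−31.88)²/31.88 + (30−31.88)²/31.88 + (19−12.75)²/12.75 = 89.8170
df = 4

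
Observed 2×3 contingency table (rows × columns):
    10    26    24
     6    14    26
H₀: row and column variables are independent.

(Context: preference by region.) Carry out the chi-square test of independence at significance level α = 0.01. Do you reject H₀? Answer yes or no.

Row totals [60, 46], col totals [16, 40, 50], n=106
χ² = (10−9.06)²/9.06 + (26−22.64)²/22.64 + (24−28.30)²/28.30 + (6−6.94)²/6.94 + (14−17.36)²/17.36 + (26−21.70)²/21.70 = 2.8812
df = 2
p-value (upper-tail) = 0.23679
At α=0.01: p ≥ α → fail to reject H₀

reject H₀: no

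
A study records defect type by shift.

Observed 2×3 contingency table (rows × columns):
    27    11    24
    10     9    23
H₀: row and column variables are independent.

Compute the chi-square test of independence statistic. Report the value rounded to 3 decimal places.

Row totals [62, 42], col totals [37, 20, 47], n=104
χ² = (27−22.06)²/22.06 + (11−11.92)²/11.92 + (24−28.02)²/28.02 + (10−14.94)²/14.94 + (9−8.08)²/8.08 + (23−18.98)²/18.98 = 4.3467
df = 2

test statistic = 4.347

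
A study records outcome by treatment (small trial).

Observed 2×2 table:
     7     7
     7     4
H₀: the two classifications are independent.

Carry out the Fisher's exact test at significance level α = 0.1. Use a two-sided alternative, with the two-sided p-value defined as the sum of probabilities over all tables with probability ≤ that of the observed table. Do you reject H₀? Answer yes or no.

Margins: r₁=14, r₂=11, c₁=14, c₂=11, n=25
p_obs = C(14,7)·C(11,7)/C(25,14); sum pmf over tables with pmf ≤ p_obs
p-value (two-sided) = 0.68875
At α=0.1: p ≥ α → fail to reject H₀

reject H₀: no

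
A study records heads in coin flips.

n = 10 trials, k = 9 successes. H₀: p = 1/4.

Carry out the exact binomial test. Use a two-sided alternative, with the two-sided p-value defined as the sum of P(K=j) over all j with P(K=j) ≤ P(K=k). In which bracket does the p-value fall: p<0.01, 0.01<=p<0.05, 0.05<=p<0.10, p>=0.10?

Exact binomial: n=10, k=9, p₀=1/4=0.2500
P(X=j) = C(n,j)·p₀^j·(1−p₀)^(n−j); p = Σ P(X=j) over j with P(X=j) ≤ P(X=9)
p-value (two-sided) = 0.00003
→ bracket: p<0.01

p-value bracket: p<0.01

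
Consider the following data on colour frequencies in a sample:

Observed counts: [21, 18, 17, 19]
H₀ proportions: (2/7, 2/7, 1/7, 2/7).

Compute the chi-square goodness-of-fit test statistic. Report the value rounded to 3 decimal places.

n = 75; E_i = n·p_i = [21.43, 21.43, 10.71, 21.43]
χ² = (21−21.43)²/21.43 + (18−21.43)²/21.43 + (17−10.71)²/10.71 + (19−21.43)²/21.43 = 4.5200
df = 3

test statistic = 4.520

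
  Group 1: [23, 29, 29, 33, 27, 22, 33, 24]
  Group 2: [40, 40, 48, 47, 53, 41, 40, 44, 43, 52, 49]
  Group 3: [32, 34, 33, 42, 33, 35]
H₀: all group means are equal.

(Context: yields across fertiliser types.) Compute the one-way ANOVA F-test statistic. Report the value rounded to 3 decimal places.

test statistic = 37.809

Group means [27.50, 45.18, 34.83], grand mean 37.040
SSB = Σnᵢ(x̄ᵢ−x̄)² = 1486.490; SSW = ΣΣ(x−x̄ᵢ)² = 432.470
MSB = 1486.490/2 = 743.2452; MSW = 432.470/22 = 19.6577
F = MSB/MSW = 37.8093
df = (2, 22)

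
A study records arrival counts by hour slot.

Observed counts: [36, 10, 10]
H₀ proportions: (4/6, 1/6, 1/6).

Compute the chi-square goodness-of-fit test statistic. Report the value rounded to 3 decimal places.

test statistic = 0.143

n = 56; E_i = n·p_i = [37.33, 9.33, 9.33]
χ² = (36−37.33)²/37.33 + (10−9.33)²/9.33 + (10−9.33)²/9.33 = 0.1429
df = 2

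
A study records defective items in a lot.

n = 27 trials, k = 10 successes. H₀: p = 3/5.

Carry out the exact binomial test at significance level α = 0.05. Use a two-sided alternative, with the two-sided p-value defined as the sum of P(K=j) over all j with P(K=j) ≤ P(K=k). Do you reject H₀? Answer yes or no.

Exact binomial: n=27, k=10, p₀=3/5=0.6000
P(X=j) = C(n,j)·p₀^j·(1−p₀)^(n−j); p = Σ P(X=j) over j with P(X=j) ≤ P(X=10)
p-value (two-sided) = 0.01800
At α=0.05: p < α → reject H₀

reject H₀: yes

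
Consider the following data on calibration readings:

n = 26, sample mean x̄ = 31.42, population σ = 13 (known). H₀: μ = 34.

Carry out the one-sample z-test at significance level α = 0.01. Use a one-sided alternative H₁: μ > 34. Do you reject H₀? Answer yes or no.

reject H₀: no

SE = σ/√n = 13/√26 = 2.5495
z = (x̄−μ₀)/SE = (31.42−34)/2.5495 = -1.0120
p-value (one-sided, H₁ greater) = 0.84422
At α=0.01: p ≥ α → fail to reject H₀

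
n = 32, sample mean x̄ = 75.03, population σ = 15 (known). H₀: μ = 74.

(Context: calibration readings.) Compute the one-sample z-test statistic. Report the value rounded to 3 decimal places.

test statistic = 0.388

SE = σ/√n = 15/√32 = 2.6517
z = (x̄−μ₀)/SE = (75.03−74)/2.6517 = 0.3884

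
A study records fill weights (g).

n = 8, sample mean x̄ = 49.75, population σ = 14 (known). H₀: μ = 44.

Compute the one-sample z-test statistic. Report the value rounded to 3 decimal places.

test statistic = 1.162

SE = σ/√n = 14/√8 = 4.9497
z = (x̄−μ₀)/SE = (49.75−44)/4.9497 = 1.1617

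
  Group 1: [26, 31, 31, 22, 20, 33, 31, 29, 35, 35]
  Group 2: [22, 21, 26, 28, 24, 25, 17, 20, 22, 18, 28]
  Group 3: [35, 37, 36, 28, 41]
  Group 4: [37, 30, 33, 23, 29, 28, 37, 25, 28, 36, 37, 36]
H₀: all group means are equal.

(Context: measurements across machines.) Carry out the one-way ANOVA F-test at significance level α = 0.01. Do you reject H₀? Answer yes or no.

reject H₀: yes

Group means [29.30, 22.82, 35.40, 31.58], grand mean 28.947
SSB = Σnᵢ(x̄ᵢ−x̄)² = 706.042; SSW = ΣΣ(x−x̄ᵢ)² = 747.853
MSB = 706.042/3 = 235.3472; MSW = 747.853/34 = 21.9957
F = MSB/MSW = 10.6997
df = (3, 34)
p-value (upper-tail) = 0.00004
At α=0.01: p < α → reject H₀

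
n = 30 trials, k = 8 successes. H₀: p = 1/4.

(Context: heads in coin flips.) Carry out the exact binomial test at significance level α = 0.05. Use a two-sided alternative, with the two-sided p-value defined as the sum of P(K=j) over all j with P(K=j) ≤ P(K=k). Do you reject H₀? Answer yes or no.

Exact binomial: n=30, k=8, p₀=1/4=0.2500
P(X=j) = C(n,j)·p₀^j·(1−p₀)^(n−j); p = Σ P(X=j) over j with P(X=j) ≤ P(X=8)
p-value (two-sided) = 0.83376
At α=0.05: p ≥ α → fail to reject H₀

reject H₀: no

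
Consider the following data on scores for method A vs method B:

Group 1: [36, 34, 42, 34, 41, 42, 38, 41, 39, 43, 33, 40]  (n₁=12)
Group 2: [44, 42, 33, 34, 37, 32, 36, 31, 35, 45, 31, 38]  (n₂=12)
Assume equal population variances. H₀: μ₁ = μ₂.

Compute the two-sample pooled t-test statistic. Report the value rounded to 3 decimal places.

test statistic = 1.197

x̄₁=38.583, s₁=3.528, n₁=12
x̄₂=36.500, s₂=4.890, n₂=12
s_p² = [11·3.528² + 11·4.890²]/22 = 18.1780
SE = √(s_p²·(1/12+1/12)) = 1.7406
t = (38.583−36.500)/1.7406 = 1.1969
df = 22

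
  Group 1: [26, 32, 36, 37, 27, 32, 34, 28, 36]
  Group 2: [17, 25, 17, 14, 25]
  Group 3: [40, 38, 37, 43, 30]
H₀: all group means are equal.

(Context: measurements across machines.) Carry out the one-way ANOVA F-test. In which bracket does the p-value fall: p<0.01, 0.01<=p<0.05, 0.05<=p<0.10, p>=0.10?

p-value bracket: p<0.01

Group means [32.00, 19.60, 37.60], grand mean 30.211
SSB = Σnᵢ(x̄ᵢ−x̄)² = 864.758; SSW = ΣΣ(x−x̄ᵢ)² = 334.400
MSB = 864.758/2 = 432.3789; MSW = 334.400/16 = 20.9000
F = MSB/MSW = 20.6880
df = (2, 16)
p-value (upper-tail) = 0.00004
→ bracket: p<0.01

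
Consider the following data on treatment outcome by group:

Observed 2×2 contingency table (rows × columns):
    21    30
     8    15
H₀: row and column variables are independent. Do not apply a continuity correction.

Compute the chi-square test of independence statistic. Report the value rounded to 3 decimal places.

Row totals [51, 23], col totals [29, 45], n=74
χ² = (21−19.99)²/19.99 + (30−31.01)²/31.01 + (8−9.01)²/9.01 + (15−13.99)²/13.99 = 0.2719
df = 1

test statistic = 0.272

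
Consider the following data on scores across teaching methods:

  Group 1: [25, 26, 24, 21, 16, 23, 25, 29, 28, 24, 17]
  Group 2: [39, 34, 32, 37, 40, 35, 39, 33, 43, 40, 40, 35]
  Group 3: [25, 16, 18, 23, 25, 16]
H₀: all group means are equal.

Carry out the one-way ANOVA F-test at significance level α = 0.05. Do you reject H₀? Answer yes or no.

Group means [23.45, 37.25, 20.50], grand mean 28.552
SSB = Σnᵢ(x̄ᵢ−x̄)² = 1582.695; SSW = ΣΣ(x−x̄ᵢ)² = 388.477
MSB = 1582.695/2 = 791.3476; MSW = 388.477/26 = 14.9414
F = MSB/MSW = 52.9633
df = (2, 26)
p-value (upper-tail) = 0.00000
At α=0.05: p < α → reject H₀

reject H₀: yes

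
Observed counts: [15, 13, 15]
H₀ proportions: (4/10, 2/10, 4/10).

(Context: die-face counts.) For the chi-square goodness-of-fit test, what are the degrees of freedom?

df = k − 1 = 3 − 1 = 2

degrees of freedom = 2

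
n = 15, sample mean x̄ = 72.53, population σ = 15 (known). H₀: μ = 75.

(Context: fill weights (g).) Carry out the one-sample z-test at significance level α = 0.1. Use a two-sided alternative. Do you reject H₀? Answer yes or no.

reject H₀: no

SE = σ/√n = 15/√15 = 3.8730
z = (x̄−μ₀)/SE = (72.53−75)/3.8730 = -0.6378
p-value (two-sided) = 0.52364
At α=0.1: p ≥ α → fail to reject H₀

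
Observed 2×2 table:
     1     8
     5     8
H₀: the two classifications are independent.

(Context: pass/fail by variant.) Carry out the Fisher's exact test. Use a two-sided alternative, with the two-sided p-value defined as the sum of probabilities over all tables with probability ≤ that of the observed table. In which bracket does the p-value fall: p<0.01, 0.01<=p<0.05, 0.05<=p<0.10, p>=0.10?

p-value bracket: p>=0.10

Margins: r₁=9, r₂=13, c₁=6, c₂=16, n=22
p_obs = C(9,1)·C(13,5)/C(22,6); sum pmf over tables with pmf ≤ p_obs
p-value (two-sided) = 0.33304
→ bracket: p>=0.10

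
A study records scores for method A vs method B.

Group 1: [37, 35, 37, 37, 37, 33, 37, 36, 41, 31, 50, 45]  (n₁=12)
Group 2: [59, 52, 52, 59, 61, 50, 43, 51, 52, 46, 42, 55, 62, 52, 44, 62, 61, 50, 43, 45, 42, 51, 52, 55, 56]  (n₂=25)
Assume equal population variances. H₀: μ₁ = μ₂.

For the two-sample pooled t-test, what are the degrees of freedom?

degrees of freedom = 35

df = n₁ + n₂ − 2 = 12 + 25 − 2 = 35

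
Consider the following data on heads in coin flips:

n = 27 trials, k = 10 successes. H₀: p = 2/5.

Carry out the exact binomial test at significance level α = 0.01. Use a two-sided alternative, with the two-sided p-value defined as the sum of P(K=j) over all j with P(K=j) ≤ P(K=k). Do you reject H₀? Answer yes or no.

Exact binomial: n=27, k=10, p₀=2/5=0.4000
P(X=j) = C(n,j)·p₀^j·(1−p₀)^(n−j); p = Σ P(X=j) over j with P(X=j) ≤ P(X=10)
p-value (two-sided) = 0.84573
At α=0.01: p ≥ α → fail to reject H₀

reject H₀: no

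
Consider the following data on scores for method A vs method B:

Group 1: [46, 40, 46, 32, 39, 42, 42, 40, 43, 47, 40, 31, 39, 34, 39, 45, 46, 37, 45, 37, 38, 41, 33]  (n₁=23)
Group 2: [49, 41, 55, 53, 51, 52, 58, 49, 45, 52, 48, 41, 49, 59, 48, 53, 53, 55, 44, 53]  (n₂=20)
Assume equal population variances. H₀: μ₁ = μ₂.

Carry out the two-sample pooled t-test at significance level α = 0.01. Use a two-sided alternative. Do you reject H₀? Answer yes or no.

x̄₁=40.087, s₁=4.670, n₁=23
x̄₂=50.400, s₂=4.978, n₂=20
s_p² = [22·4.670² + 19·4.978²]/41 = 23.1860
SE = √(s_p²·(1/23+1/20)) = 1.4722
t = (40.087−50.400)/1.4722 = -7.0052
df = 41
p-value (two-sided) = 0.00000
At α=0.01: p < α → reject H₀

reject H₀: yes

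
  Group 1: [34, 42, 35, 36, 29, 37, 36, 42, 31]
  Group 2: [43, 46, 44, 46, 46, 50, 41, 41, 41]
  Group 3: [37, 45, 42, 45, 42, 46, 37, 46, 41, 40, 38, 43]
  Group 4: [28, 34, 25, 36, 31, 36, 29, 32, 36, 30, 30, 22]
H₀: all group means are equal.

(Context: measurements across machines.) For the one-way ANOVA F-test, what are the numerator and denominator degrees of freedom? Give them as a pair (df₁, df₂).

degrees of freedom = [3, 38]

k = 4 groups, N = 42 total
df = (k−1, N−k) = (4−1, 42−4) = (3, 38)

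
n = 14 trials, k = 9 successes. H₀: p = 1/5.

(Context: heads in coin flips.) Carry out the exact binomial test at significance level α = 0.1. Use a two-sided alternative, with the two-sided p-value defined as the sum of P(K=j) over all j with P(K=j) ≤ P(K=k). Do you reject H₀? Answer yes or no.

reject H₀: yes

Exact binomial: n=14, k=9, p₀=1/5=0.2000
P(X=j) = C(n,j)·p₀^j·(1−p₀)^(n−j); p = Σ P(X=j) over j with P(X=j) ≤ P(X=9)
p-value (two-sided) = 0.00038
At α=0.1: p < α → reject H₀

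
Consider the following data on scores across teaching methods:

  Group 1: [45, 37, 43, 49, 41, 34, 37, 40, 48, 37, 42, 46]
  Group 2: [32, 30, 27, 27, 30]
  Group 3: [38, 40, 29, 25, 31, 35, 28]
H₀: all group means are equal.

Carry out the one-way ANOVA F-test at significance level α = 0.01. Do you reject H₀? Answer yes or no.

Group means [41.58, 29.20, 32.29], grand mean 36.292
SSB = Σnᵢ(x̄ᵢ−x̄)² = 699.813; SSW = ΣΣ(x−x̄ᵢ)² = 455.145
MSB = 699.813/2 = 349.9065; MSW = 455.145/21 = 21.6736
F = MSB/MSW = 16.1444
df = (2, 21)
p-value (upper-tail) = 0.00006
At α=0.01: p < α → reject H₀

reject H₀: yes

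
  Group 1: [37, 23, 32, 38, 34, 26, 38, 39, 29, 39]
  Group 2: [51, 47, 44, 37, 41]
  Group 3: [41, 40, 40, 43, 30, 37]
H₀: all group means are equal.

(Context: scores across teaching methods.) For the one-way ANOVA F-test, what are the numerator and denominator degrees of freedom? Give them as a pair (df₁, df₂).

degrees of freedom = [2, 18]

k = 3 groups, N = 21 total
df = (k−1, N−k) = (3−1, 21−3) = (2, 18)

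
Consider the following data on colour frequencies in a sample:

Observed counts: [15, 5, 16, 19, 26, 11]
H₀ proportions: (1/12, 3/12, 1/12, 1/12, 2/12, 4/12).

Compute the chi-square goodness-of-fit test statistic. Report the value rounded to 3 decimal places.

n = 92; E_i = n·p_i = [7.67, 23.00, 7.67, 7.67, 15.33, 30.67]
χ² = (15−7.67)²/7.67 + (5−23.00)²/23.00 + (16−7.67)²/7.67 + (19−7.67)²/7.67 + (26−15.33)²/15.33 + (11−30.67)²/30.67 = 66.9457
df = 5

test statistic = 66.946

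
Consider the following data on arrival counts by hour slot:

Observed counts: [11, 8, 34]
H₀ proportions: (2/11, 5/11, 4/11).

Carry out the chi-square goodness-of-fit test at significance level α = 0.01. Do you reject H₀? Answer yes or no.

reject H₀: yes

n = 53; E_i = n·p_i = [9.64, 24.09, 19.27]
χ² = (11−9.64)²/9.64 + (8−24.09)²/24.09 + (34−19.27)²/19.27 = 22.1943
df = 2
p-value (upper-tail) = 0.00002
At α=0.01: p < α → reject H₀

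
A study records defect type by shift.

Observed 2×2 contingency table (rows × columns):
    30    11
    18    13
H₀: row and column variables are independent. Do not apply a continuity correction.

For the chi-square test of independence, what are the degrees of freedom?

df = (r−1)(c−1) = (2−1)·(2−1) = 1

degrees of freedom = 1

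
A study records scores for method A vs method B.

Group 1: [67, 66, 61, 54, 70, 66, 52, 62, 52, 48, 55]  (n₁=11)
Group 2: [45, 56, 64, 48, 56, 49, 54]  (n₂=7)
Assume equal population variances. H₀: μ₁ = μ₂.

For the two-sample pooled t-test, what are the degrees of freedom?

df = n₁ + n₂ − 2 = 11 + 7 − 2 = 16

degrees of freedom = 16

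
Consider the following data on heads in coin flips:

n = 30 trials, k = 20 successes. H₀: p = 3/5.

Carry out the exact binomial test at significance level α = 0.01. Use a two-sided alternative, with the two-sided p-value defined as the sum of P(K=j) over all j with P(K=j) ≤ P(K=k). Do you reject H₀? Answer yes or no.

Exact binomial: n=30, k=20, p₀=3/5=0.6000
P(X=j) = C(n,j)·p₀^j·(1−p₀)^(n−j); p = Σ P(X=j) over j with P(X=j) ≤ P(X=20)
p-value (two-sided) = 0.57697
At α=0.01: p ≥ α → fail to reject H₀

reject H₀: no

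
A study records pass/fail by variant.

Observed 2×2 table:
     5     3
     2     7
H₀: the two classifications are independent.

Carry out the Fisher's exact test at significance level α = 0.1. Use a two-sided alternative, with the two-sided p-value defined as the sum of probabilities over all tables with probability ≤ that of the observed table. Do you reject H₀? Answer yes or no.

Margins: r₁=8, r₂=9, c₁=7, c₂=10, n=17
p_obs = C(8,5)·C(9,2)/C(17,7); sum pmf over tables with pmf ≤ p_obs
p-value (two-sided) = 0.15343
At α=0.1: p ≥ α → fail to reject H₀

reject H₀: no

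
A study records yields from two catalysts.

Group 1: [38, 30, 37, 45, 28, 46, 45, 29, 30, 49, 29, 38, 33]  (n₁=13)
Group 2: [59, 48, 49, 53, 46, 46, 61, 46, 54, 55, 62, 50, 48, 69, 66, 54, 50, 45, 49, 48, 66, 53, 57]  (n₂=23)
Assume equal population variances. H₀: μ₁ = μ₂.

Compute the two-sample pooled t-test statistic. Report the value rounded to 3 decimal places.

test statistic = -6.718

x̄₁=36.692, s₁=7.510, n₁=13
x̄₂=53.652, s₂=7.145, n₂=23
s_p² = [12·7.510² + 22·7.145²]/34 = 52.9408
SE = √(s_p²·(1/13+1/23)) = 2.5247
t = (36.692−53.652)/2.5247 = -6.7176
df = 34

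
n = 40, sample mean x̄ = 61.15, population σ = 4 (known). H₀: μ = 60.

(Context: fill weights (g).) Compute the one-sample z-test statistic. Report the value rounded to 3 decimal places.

SE = σ/√n = 4/√40 = 0.6325
z = (x̄−μ₀)/SE = (61.15−60)/0.6325 = 1.8183

test statistic = 1.818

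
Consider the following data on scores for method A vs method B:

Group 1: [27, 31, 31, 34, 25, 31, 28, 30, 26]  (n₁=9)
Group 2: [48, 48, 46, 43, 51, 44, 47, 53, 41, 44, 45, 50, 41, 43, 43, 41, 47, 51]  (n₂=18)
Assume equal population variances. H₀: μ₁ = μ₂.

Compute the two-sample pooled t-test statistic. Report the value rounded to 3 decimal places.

test statistic = -11.720

x̄₁=29.222, s₁=2.906, n₁=9
x̄₂=45.889, s₂=3.724, n₂=18
s_p² = [8·2.906² + 17·3.724²]/25 = 12.1333
SE = √(s_p²·(1/9+1/18)) = 1.4220
t = (29.222−45.889)/1.4220 = -11.7202
df = 25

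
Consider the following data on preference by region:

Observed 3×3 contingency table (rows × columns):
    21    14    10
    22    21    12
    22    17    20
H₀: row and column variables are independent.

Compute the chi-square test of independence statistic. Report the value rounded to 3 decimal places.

Row totals [45, 55, 59], col totals [65, 52, 42], n=159
χ² = (21−18.40)²/18.40 + (14−14.72)²/14.72 + (10−11.89)²/11.89 + (22−22.48)²/22.48 + (21−17.99)²/17.99 + (12−14.53)²/14.53 + (22−24.12)²/24.12 + (17−19.30)²/19.30 + (20−15.58)²/15.58 = 3.3681
df = 4

test statistic = 3.368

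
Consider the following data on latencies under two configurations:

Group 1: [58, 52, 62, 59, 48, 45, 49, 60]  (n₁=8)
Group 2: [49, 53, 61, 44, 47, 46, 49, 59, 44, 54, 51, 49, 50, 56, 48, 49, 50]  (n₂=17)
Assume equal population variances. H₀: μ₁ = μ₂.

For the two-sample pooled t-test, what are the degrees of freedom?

df = n₁ + n₂ − 2 = 8 + 17 − 2 = 23

degrees of freedom = 23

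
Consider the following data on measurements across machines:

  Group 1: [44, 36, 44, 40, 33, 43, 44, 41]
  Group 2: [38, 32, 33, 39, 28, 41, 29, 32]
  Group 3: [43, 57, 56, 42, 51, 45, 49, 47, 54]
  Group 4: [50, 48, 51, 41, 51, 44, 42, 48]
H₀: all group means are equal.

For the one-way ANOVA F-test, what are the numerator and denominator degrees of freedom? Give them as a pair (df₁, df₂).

k = 4 groups, N = 33 total
df = (k−1, N−k) = (4−1, 33−4) = (3, 29)

degrees of freedom = [3, 29]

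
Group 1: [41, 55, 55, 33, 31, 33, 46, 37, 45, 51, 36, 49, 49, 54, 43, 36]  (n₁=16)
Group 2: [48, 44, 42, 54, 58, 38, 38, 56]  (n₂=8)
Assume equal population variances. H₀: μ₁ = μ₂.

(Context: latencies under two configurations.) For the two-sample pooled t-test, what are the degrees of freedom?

degrees of freedom = 22

df = n₁ + n₂ − 2 = 16 + 8 − 2 = 22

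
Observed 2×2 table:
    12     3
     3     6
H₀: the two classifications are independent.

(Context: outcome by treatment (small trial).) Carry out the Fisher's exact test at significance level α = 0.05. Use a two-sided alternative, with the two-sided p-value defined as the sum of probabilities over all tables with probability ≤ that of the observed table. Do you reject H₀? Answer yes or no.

reject H₀: yes

Margins: r₁=15, r₂=9, c₁=15, c₂=9, n=24
p_obs = C(15,12)·C(9,3)/C(24,15); sum pmf over tables with pmf ≤ p_obs
p-value (two-sided) = 0.03605
At α=0.05: p < α → reject H₀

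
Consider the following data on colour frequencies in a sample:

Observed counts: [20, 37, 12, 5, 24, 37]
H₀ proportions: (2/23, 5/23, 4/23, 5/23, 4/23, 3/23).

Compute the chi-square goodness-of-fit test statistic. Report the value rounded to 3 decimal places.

n = 135; E_i = n·p_i = [11.74, 29.35, 23.48, 29.35, 23.48, 17.61]
χ² = (20−11.74)²/11.74 + (37−29.35)²/29.35 + (12−23.48)²/23.48 + (5−29.35)²/29.35 + (24−23.48)²/23.48 + (37−17.61)²/17.61 = 54.9857
df = 5

test statistic = 54.986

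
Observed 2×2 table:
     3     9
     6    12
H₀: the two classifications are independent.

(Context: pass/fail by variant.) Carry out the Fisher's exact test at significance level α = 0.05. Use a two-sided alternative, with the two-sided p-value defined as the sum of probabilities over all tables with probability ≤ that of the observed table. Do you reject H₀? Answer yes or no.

reject H₀: no

Margins: r₁=12, r₂=18, c₁=9, c₂=21, n=30
p_obs = C(12,3)·C(18,6)/C(30,9); sum pmf over tables with pmf ≤ p_obs
p-value (two-sided) = 0.70356
At α=0.05: p ≥ α → fail to reject H₀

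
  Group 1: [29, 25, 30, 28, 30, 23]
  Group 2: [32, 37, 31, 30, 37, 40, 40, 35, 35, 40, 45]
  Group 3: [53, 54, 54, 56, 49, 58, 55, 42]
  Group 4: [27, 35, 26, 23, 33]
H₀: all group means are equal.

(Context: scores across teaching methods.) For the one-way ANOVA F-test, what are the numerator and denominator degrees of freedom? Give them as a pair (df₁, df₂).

k = 4 groups, N = 30 total
df = (k−1, N−k) = (4−1, 30−4) = (3, 26)

degrees of freedom = [3, 26]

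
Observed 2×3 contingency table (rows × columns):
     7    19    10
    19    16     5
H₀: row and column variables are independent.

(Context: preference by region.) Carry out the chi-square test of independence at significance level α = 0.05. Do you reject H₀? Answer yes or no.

reject H₀: yes

Row totals [36, 40], col totals [26, 35, 15], n=76
χ² = (7−12.32)²/12.32 + (19−16.58)²/16.58 + (10−7.11)²/7.11 + (19−13.68)²/13.68 + (16−18.42)²/18.42 + (5−7.89)²/7.89 = 7.2719
df = 2
p-value (upper-tail) = 0.02636
At α=0.05: p < α → reject H₀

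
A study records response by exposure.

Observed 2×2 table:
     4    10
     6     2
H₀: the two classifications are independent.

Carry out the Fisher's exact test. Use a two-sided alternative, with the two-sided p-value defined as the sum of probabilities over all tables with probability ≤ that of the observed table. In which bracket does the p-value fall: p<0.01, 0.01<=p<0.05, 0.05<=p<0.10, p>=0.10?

Margins: r₁=14, r₂=8, c₁=10, c₂=12, n=22
p_obs = C(14,4)·C(8,6)/C(22,10); sum pmf over tables with pmf ≤ p_obs
p-value (two-sided) = 0.07430
→ bracket: 0.05<=p<0.10

p-value bracket: 0.05<=p<0.10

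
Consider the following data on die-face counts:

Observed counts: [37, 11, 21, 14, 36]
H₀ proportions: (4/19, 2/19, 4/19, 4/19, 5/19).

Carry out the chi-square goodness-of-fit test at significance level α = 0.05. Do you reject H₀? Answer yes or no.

n = 119; E_i = n·p_i = [25.05, 12.53, 25.05, 25.05, 31.32]
χ² = (37−25.05)²/25.05 + (11−12.53)²/12.53 + (21−25.05)²/25.05 + (14−25.05)²/25.05 + (36−31.32)²/31.32 = 12.1160
df = 4
p-value (upper-tail) = 0.01651
At α=0.05: p < α → reject H₀

reject H₀: yes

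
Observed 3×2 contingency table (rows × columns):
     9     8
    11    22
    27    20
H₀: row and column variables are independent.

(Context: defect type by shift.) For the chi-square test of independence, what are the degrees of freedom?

degrees of freedom = 2

df = (r−1)(c−1) = (3−1)·(2−1) = 2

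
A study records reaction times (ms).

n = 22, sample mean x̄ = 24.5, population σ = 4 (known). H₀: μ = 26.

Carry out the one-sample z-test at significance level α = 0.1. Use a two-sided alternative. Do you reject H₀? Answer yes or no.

SE = σ/√n = 4/√22 = 0.8528
z = (x̄−μ₀)/SE = (24.5−26)/0.8528 = -1.7589
p-value (two-sided) = 0.07859
At α=0.1: p < α → reject H₀

reject H₀: yes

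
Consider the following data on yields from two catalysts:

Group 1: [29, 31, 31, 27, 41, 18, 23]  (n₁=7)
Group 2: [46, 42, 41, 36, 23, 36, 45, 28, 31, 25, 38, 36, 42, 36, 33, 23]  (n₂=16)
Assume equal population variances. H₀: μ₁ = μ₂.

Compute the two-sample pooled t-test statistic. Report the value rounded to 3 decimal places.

x̄₁=28.571, s₁=7.208, n₁=7
x̄₂=35.062, s₂=7.416, n₂=16
s_p² = [6·7.208² + 15·7.416²]/21 = 54.1263
SE = √(s_p²·(1/7+1/16)) = 3.3339
t = (28.571−35.062)/3.3339 = -1.9470
df = 21

test statistic = -1.947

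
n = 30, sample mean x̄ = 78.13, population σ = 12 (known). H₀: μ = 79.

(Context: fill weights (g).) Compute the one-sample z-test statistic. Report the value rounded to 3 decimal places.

test statistic = -0.397

SE = σ/√n = 12/√30 = 2.1909
z = (x̄−μ₀)/SE = (78.13−79)/2.1909 = -0.3971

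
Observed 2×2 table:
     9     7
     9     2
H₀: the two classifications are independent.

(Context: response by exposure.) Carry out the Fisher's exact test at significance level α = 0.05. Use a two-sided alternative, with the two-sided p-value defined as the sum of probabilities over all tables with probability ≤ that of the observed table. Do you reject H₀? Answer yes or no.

Margins: r₁=16, r₂=11, c₁=18, c₂=9, n=27
p_obs = C(16,9)·C(11,9)/C(27,18); sum pmf over tables with pmf ≤ p_obs
p-value (two-sided) = 0.23112
At α=0.05: p ≥ α → fail to reject H₀

reject H₀: no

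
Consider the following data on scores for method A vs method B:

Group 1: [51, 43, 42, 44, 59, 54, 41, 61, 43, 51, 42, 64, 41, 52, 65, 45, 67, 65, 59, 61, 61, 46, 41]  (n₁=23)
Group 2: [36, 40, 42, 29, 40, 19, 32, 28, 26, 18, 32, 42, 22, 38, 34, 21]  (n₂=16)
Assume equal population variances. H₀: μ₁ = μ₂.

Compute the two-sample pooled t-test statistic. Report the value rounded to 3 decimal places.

x̄₁=52.087, s₁=9.361, n₁=23
x̄₂=31.188, s₂=8.248, n₂=16
s_p² = [22·9.361² + 15·8.248²]/37 = 79.6828
SE = √(s_p²·(1/23+1/16)) = 2.9060
t = (52.087−31.188)/2.9060 = 7.1919
df = 37

test statistic = 7.192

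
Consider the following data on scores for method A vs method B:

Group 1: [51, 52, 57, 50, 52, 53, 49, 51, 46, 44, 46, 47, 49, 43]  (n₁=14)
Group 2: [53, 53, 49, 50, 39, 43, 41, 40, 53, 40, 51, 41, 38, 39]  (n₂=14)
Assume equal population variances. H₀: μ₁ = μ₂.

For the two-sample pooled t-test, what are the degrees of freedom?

degrees of freedom = 26

df = n₁ + n₂ − 2 = 14 + 14 − 2 = 26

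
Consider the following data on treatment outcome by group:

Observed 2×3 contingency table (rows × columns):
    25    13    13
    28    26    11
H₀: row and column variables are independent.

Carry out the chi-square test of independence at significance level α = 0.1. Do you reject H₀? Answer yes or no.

Row totals [51, 65], col totals [53, 39, 24], n=116
χ² = (25−23.30)²/23.30 + (13−17.15)²/17.15 + (13−10.55)²/10.55 + (28−29.70)²/29.70 + (26−21.85)²/21.85 + (11−13.45)²/13.45 = 3.0242
df = 2
p-value (upper-tail) = 0.22045
At α=0.1: p ≥ α → fail to reject H₀

reject H₀: no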